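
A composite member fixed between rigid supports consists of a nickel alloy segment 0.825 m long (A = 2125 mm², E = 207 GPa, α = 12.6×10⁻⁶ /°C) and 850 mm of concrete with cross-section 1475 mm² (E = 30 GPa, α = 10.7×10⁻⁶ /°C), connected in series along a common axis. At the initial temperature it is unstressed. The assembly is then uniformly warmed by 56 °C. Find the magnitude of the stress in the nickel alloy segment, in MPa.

With the walls removed the bar would change length by δ_free = Σ αᵢΔT Lᵢ = 12.6×10⁻⁶×56×825 + 10.7×10⁻⁶×56×850 = 1.091 mm.
The rigid supports impose zero overall length change; the single axial force P common to all segments must satisfy P Σ Lᵢ/(AᵢEᵢ) = δ_free.
Σ Lᵢ/(AᵢEᵢ) = 825/(2125×207×10³) + 850/(1475×30×10³) = 2.108×10⁻⁵ mm/N.
So P = 1.091 / 2.108×10⁻⁵ = 51.76 kN, compressive.
σ_{nickel alloy} = P / A = 51760 / 2125 = 24.36 MPa.

σ ≈ 24.4 MPa (compressive)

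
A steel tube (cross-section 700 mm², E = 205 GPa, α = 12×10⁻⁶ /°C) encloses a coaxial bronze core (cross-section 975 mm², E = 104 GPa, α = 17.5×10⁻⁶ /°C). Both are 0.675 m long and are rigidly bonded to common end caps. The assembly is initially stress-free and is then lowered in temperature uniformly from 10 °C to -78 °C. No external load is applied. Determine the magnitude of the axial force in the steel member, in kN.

P ≈ 28.8 kN (compressive in the steel)

Equilibrium of a rigid end plate with no external load gives equal and opposite internal forces ±P in the two members. Since α_{bronze} > α_{steel}, cooling drives the bronze into tension and the steel into compression.
Setting the final lengths equal and cancelling L: (α₁ − α₂)ΔT = P/(A₁E₁) + P/(A₂E₂).
|α₁ − α₂|·ΔT = 5.5×10⁻⁶ × 88 = 0.000484.
1/(A₁E₁) + 1/(A₂E₂) = 1/(700×205×10³) + 1/(975×104×10³) = 1.683×10⁻⁸ N⁻¹.
So P = 0.000484 / 1.683×10⁻⁸ = 28.76 kN.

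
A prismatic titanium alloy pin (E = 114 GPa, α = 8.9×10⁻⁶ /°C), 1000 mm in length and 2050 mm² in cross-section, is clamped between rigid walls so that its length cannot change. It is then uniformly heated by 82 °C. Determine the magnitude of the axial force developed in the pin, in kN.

The ends cannot move, so σ = EαΔT = 114×10³ × 8.9×10⁻⁶ × 82 = 83.2 MPa.
Axial force P = σA = 83.2 × 2050 = 170600 N = 170.6 kN, compressive.

P ≈ 171 kN (compressive)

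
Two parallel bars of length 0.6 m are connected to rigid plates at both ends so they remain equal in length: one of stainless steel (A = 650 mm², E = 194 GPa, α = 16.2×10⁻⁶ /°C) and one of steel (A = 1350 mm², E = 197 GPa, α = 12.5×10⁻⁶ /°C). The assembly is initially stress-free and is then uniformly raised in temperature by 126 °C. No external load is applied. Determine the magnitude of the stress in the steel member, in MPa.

σ ≈ 29.5 MPa (tensile)

The stainless steel has the larger α, so on heating it would change length more than the steel if both were free. The rigid plates force a common final length, so the stainless steel is put into compression and the steel into tension, with equal and opposite forces P (no external load).
Compatibility of the two members (thermal + elastic change equal): (α₁ − α₂)ΔT = P·[1/(A₁E₁) + 1/(A₂E₂)].
|α₁ − α₂|·ΔT = 3.7×10⁻⁶ × 126 = 0.0004662.
1/(A₁E₁) + 1/(A₂E₂) = 1/(650×194×10³) + 1/(1350×197×10³) = 1.169×10⁻⁸ N⁻¹.
P = 0.0004662 / 1.169×10⁻⁸ = 39880 N = 39.88 kN.
σ_{steel} = P/A₂ = 39880/1350 = 29.54 MPa, tensile.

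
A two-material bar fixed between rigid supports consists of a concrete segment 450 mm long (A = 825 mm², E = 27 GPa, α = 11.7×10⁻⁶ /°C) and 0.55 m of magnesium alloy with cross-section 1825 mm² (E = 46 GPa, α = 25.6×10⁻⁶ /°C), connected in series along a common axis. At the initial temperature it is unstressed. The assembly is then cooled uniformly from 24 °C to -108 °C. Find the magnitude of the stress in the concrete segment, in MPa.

σ ≈ 116 MPa (tensile)

With the walls removed the bar would change length by δ_free = Σ αᵢΔT Lᵢ = 11.7×10⁻⁶×132×450 + 25.6×10⁻⁶×132×550 = 2.554 mm.
The walls prevent any net length change, so an axial force P (same in every segment) develops. Compatibility: P · Σ Lᵢ/(AᵢEᵢ) = δ_free.
Σ Lᵢ/(AᵢEᵢ) = 450/(825×27×10³) + 550/(1825×46×10³) = 2.675×10⁻⁵ mm/N.
So P = 2.554 / 2.675×10⁻⁵ = 95.45 kN, tensile.
σ_{concrete} = P / A = 95450 / 825 = 115.7 MPa.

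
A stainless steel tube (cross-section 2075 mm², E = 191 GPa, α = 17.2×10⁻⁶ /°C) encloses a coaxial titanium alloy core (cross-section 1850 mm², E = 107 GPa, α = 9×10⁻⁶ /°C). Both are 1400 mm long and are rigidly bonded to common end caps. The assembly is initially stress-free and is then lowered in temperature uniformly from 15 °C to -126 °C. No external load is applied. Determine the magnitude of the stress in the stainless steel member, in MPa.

The stainless steel has the larger α, so on cooling it would change length more than the titanium alloy if both were free. The rigid plates force a common final length, so the stainless steel is put into tension and the titanium alloy into compression, with equal and opposite forces P (no external load).
Compatibility of the two members (thermal + elastic change equal): (α₁ − α₂)ΔT = P·[1/(A₁E₁) + 1/(A₂E₂)].
|α₁ − α₂|·ΔT = 8.2×10⁻⁶ × 141 = 0.001156.
1/(A₁E₁) + 1/(A₂E₂) = 1/(2075×191×10³) + 1/(1850×107×10³) = 7.575×10⁻⁹ N⁻¹.
So P = 0.001156 / 7.575×10⁻⁹ = 152.6 kN.
σ_{stainless steel} = P/A₁ = 152600/2075 = 73.56 MPa, tensile.

σ ≈ 73.6 MPa (tensile)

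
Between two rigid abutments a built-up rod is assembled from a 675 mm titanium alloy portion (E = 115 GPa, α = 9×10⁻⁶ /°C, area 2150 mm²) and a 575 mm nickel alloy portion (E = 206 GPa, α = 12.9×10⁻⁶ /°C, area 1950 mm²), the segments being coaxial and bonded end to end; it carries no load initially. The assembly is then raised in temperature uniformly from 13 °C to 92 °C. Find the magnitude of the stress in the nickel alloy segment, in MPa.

σ ≈ 131 MPa (compressive)

Free thermal expansion of the whole bar: Σ αᵢΔT Lᵢ = 9×10⁻⁶×79×675 + 12.9×10⁻⁶×79×575 = 1.066 mm.
The rigid supports impose zero overall length change; the single axial force P common to all segments must satisfy P Σ Lᵢ/(AᵢEᵢ) = δ_free.
The series flexibility is Σ Lᵢ/(AᵢEᵢ) = 675/(2150×115×10³) + 575/(1950×206×10³) = 4.161×10⁻⁶ mm/N.
So P = 1.066 / 4.161×10⁻⁶ = 256.1 kN, compressive.
σ_{nickel alloy} = P / A = 256100 / 1950 = 131.4 MPa.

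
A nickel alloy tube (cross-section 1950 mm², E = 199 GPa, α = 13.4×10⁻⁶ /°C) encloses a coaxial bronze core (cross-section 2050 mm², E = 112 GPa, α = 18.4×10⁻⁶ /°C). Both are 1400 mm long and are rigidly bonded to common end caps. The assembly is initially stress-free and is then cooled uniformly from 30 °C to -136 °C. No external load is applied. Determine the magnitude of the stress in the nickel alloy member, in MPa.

σ ≈ 61.4 MPa (compressive)

The bronze has the larger α, so on cooling it would change length more than the nickel alloy if both were free. The rigid plates force a common final length, so the bronze is put into tension and the nickel alloy into compression, with equal and opposite forces P (no external load).
Compatibility of the two members (thermal + elastic change equal): (α₁ − α₂)ΔT = P·[1/(A₁E₁) + 1/(A₂E₂)].
|α₁ − α₂|·ΔT = 5×10⁻⁶ × 166 = 0.00083.
1/(A₁E₁) + 1/(A₂E₂) = 1/(1950×199×10³) + 1/(2050×112×10³) = 6.932×10⁻⁹ N⁻¹.
So P = 0.00083 / 6.932×10⁻⁹ = 119.7 kN.
σ_{nickel alloy} = P/A₁ = 119700/1950 = 61.4 MPa, compressive.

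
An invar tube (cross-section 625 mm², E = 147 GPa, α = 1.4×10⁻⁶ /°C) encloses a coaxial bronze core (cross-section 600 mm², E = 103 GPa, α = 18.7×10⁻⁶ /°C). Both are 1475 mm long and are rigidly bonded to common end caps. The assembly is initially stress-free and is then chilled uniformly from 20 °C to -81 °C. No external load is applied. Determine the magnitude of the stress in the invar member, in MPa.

σ ≈ 103 MPa (compressive)

Both members must finish at the same length. With the larger α, the bronze tends to over-contract; the plates restrain it, putting the bronze in tension and the invar in compression. With no external load the two internal forces are equal and opposite, magnitude P.
Compatibility of the two members (thermal + elastic change equal): (α₁ − α₂)ΔT = P·[1/(A₁E₁) + 1/(A₂E₂)].
|α₁ − α₂|·ΔT = 17.3×10⁻⁶ × 101 = 0.001747.
1/(A₁E₁) + 1/(A₂E₂) = 1/(625×147×10³) + 1/(600×103×10³) = 2.707×10⁻⁸ N⁻¹.
P = 0.001747 / 2.707×10⁻⁸ = 64560 N = 64.56 kN.
σ_{invar} = P/A₁ = 64560/625 = 103.3 MPa, compressive.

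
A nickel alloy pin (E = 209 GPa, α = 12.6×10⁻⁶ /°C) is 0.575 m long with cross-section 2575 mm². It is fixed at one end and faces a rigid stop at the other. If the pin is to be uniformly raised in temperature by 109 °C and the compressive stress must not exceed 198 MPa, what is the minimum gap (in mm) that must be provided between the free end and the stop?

Free expansion if unrestrained: δ_free = αΔT L = 12.6×10⁻⁶ × 109 × 575 = 0.7897 mm.
A stress of 198 MPa corresponds to the wall pushing the pin back by σL/E = 198×575/(209×10³) = 0.5447 mm.
The gap must absorb the remainder: g_min = 0.7897 − 0.5447 = 0.245 mm.

g ≈ 0.245 mm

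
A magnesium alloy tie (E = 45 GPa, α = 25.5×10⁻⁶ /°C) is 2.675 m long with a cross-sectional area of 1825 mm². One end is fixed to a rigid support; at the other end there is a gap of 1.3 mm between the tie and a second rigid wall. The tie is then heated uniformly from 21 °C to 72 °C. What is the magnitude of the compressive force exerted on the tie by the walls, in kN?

P ≈ 66.9 kN

Unrestrained expansion: δ_free = αΔT L = 25.5×10⁻⁶ × 51 × 2675 = 3.479 mm.
After closing the 1.3 mm clearance, 3.479 − 1.3 = 2.179 mm of expansion remains to be suppressed by the wall.
Compatibility: PL/(AE) = 2.179 mm, so σ = P/A = E × (2.179/2675) = 36.65 MPa.
Force on the wall = σA = 36.65 × 1825 mm² = 66.89 kN.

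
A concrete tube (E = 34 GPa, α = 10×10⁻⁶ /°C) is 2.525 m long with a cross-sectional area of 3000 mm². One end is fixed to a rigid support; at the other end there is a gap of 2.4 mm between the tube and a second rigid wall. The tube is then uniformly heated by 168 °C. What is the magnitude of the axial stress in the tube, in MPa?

σ ≈ 24.8 MPa (compressive)

If the wall were absent the tube would grow by αΔT L = 10×10⁻⁶ × 168 × 2525 = 4.242 mm.
After closing the 2.4 mm clearance, 4.242 − 2.4 = 1.842 mm of expansion remains to be suppressed by the wall.
Compatibility: PL/(AE) = 1.842 mm, so σ = P/A = E × (1.842/2525) = 24.8 MPa.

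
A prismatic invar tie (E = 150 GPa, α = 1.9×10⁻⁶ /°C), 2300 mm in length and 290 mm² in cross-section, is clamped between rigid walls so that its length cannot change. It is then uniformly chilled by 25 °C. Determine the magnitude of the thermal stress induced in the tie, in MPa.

The supports are rigid, so the total axial strain is zero. The restrained thermal strain is ε = αΔT = 1.9×10⁻⁶ × 25 = 47.5×10⁻⁶.
Hence σ = E·αΔT = 150×10³ × 47.5×10⁻⁶ = 7.125 MPa, tensile.

σ ≈ 7.12 MPa (tensile)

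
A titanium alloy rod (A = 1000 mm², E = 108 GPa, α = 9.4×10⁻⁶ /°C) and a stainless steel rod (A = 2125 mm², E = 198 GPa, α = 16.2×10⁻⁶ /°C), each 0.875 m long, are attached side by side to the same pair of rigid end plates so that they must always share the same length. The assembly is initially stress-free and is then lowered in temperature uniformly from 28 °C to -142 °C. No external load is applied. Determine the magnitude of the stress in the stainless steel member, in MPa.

σ ≈ 46.8 MPa (tensile)

Equilibrium of a rigid end plate with no external load gives equal and opposite internal forces ±P in the two members. Since α_{stainless steel} > α_{titanium alloy}, cooling drives the stainless steel into tension and the titanium alloy into compression.
Setting the final lengths equal and cancelling L: (α₁ − α₂)ΔT = P/(A₁E₁) + P/(A₂E₂).
|α₁ − α₂|·ΔT = 6.8×10⁻⁶ × 170 = 0.001156.
1/(A₁E₁) + 1/(A₂E₂) = 1/(1000×108×10³) + 1/(2125×198×10³) = 1.164×10⁻⁸ N⁻¹.
So P = 0.001156 / 1.164×10⁻⁸ = 99.35 kN.
σ_{stainless steel} = P/A₂ = 99350/2125 = 46.75 MPa, tensile.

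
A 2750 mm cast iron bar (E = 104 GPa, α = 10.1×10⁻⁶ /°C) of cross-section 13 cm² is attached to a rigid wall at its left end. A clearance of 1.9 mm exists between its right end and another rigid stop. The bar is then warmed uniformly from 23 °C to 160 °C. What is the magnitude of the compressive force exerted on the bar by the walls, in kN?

If the wall were absent the bar would grow by αΔT L = 10.1×10⁻⁶ × 137 × 2750 = 3.805 mm.
After closing the 1.9 mm clearance, 3.805 − 1.9 = 1.905 mm of expansion remains to be suppressed by the wall.
So σ = E(δ_free − g)/L = 104×10³ × 1.905/2750 = 72.05 MPa.
Force on the wall = σA = 72.05 × 1300 mm² = 93.67 kN.

P ≈ 93.7 kN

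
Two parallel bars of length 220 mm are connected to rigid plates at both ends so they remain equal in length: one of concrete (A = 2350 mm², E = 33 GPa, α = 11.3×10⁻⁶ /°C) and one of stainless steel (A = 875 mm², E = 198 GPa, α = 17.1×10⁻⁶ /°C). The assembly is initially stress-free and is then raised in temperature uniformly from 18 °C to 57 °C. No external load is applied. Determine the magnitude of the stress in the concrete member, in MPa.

Equilibrium of a rigid end plate with no external load gives equal and opposite internal forces ±P in the two members. Since α_{stainless steel} > α_{concrete}, heating drives the stainless steel into compression and the concrete into tension.
Compatibility of the two members (thermal + elastic change equal): (α₁ − α₂)ΔT = P·[1/(A₁E₁) + 1/(A₂E₂)].
|α₁ − α₂|·ΔT = 5.8×10⁻⁶ × 39 = 0.0002262.
1/(A₁E₁) + 1/(A₂E₂) = 1/(2350×33×10³) + 1/(875×198×10³) = 1.867×10⁻⁸ N⁻¹.
P = 0.0002262 / 1.867×10⁻⁸ = 12120 N = 12.12 kN.
σ_{concrete} = P/A₁ = 12120/2350 = 5.156 MPa, tensile.

σ ≈ 5.16 MPa (tensile)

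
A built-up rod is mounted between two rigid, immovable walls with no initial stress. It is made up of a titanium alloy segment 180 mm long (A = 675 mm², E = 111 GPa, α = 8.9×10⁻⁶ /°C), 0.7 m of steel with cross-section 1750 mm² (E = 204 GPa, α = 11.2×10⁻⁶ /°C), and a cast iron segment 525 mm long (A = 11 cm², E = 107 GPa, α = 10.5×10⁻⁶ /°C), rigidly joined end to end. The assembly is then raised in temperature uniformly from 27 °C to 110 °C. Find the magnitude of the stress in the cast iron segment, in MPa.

Free thermal expansion of the whole bar: Σ αᵢΔT Lᵢ = 8.9×10⁻⁶×83×180 + 11.2×10⁻⁶×83×700 + 10.5×10⁻⁶×83×525 = 1.241 mm.
The rigid supports impose zero overall length change; the single axial force P common to all segments must satisfy P Σ Lᵢ/(AᵢEᵢ) = δ_free.
Σ Lᵢ/(AᵢEᵢ) = 180/(675×111×10³) + 700/(1750×204×10³) + 525/(1100×107×10³) = 8.824×10⁻⁶ mm/N.
So P = 1.241 / 8.824×10⁻⁶ = 140.7 kN, compressive.
σ_{cast iron} = P / A = 140700 / 1100 = 127.9 MPa.

σ ≈ 128 MPa (compressive)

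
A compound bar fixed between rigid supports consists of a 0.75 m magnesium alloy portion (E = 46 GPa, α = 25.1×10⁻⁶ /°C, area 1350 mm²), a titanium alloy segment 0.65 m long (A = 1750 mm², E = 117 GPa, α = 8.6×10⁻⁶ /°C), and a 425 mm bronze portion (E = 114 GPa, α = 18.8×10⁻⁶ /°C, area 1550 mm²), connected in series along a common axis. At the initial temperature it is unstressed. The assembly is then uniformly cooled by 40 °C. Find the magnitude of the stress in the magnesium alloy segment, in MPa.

σ ≈ 54.4 MPa (tensile)

Free thermal contraction of the whole bar: Σ αᵢΔT Lᵢ = 25.1×10⁻⁶×40×750 + 8.6×10⁻⁶×40×650 + 18.8×10⁻⁶×40×425 = 1.296 mm.
The rigid supports impose zero overall length change; the single axial force P common to all segments must satisfy P Σ Lᵢ/(AᵢEᵢ) = δ_free.
The series flexibility is Σ Lᵢ/(AᵢEᵢ) = 750/(1350×46×10³) + 650/(1750×117×10³) + 425/(1550×114×10³) = 1.766×10⁻⁵ mm/N.
So P = 1.296 / 1.766×10⁻⁵ = 73.41 kN, tensile.
σ_{magnesium alloy} = P / A = 73410 / 1350 = 54.38 MPa.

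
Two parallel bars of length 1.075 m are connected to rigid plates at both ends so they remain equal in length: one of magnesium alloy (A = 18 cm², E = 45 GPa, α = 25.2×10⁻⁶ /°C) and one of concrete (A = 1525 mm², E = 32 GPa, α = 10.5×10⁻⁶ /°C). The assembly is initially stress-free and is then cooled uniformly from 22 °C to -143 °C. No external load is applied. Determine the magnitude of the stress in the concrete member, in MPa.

σ ≈ 48.4 MPa (compressive)

Equilibrium of a rigid end plate with no external load gives equal and opposite internal forces ±P in the two members. Since α_{magnesium alloy} > α_{concrete}, cooling drives the magnesium alloy into tension and the concrete into compression.
Compatibility of the two members (thermal + elastic change equal): (α₁ − α₂)ΔT = P·[1/(A₁E₁) + 1/(A₂E₂)].
|α₁ − α₂|·ΔT = 14.7×10⁻⁶ × 165 = 0.002425.
1/(A₁E₁) + 1/(A₂E₂) = 1/(1800×45×10³) + 1/(1525×32×10³) = 3.284×10⁻⁸ N⁻¹.
P = 0.002425 / 3.284×10⁻⁸ = 73860 N = 73.86 kN.
σ_{concrete} = P/A₂ = 73860/1525 = 48.44 MPa, compressive.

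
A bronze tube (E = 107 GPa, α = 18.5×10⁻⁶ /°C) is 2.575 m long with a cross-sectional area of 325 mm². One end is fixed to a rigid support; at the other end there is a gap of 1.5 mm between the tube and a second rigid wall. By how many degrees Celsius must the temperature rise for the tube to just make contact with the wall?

Contact occurs when the free expansion equals the gap: αΔT L = 1.5 mm.
ΔT = 1.5 / (18.5×10⁻⁶ × 2575) = 31.49 °C.

ΔT ≈ 31.5 °C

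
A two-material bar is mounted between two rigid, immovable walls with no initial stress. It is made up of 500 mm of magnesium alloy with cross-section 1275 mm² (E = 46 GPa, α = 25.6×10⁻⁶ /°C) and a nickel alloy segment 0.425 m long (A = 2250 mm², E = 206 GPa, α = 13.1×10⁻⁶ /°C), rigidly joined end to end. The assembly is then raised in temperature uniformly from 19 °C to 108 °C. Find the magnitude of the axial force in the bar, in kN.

P ≈ 173 kN (compressive)

With the walls removed the bar would change length by δ_free = Σ αᵢΔT Lᵢ = 25.6×10⁻⁶×89×500 + 13.1×10⁻⁶×89×425 = 1.635 mm.
The rigid supports impose zero overall length change; the single axial force P common to all segments must satisfy P Σ Lᵢ/(AᵢEᵢ) = δ_free.
The series flexibility is Σ Lᵢ/(AᵢEᵢ) = 500/(1275×46×10³) + 425/(2250×206×10³) = 9.442×10⁻⁶ mm/N.
Hence P = δ_free / Σ(L/AE) = 1.635/9.442×10⁻⁶ = 173.1 kN (compressive).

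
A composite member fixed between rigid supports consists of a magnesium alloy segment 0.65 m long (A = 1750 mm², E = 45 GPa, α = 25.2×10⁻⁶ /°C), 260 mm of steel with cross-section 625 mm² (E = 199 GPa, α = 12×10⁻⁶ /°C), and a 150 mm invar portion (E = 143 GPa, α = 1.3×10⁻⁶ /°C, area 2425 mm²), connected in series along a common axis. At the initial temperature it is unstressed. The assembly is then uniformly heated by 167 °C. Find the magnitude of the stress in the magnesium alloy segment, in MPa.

σ ≈ 174 MPa (compressive)

Free thermal expansion of the whole bar: Σ αᵢΔT Lᵢ = 25.2×10⁻⁶×167×650 + 12×10⁻⁶×167×260 + 1.3×10⁻⁶×167×150 = 3.289 mm.
The walls prevent any net length change, so an axial force P (same in every segment) develops. Compatibility: P · Σ Lᵢ/(AᵢEᵢ) = δ_free.
The series flexibility is Σ Lᵢ/(AᵢEᵢ) = 650/(1750×45×10³) + 260/(625×199×10³) + 150/(2425×143×10³) = 1.078×10⁻⁵ mm/N.
So P = 3.289 / 1.078×10⁻⁵ = 305.2 kN, compressive.
σ_{magnesium alloy} = P / A = 305200 / 1750 = 174.4 MPa.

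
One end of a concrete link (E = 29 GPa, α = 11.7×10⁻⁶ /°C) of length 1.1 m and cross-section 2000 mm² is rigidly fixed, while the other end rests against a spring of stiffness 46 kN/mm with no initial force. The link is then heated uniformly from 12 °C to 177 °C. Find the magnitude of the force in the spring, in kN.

Free thermal expansion: δ_free = αΔT L = 11.7×10⁻⁶ × 165 × 1100 = 2.124 mm.
With a force P in the spring, the elastic change of the link is PL/(AE) and that of the spring is P/k; compatibility requires their sum to equal δ_free.
P [ L/(AE) + 1/k ] = δ_free → P [ 1100/(2000×29×10³) + 1/(46×10³) ] = 2.124.
P = 2.124 / 4.07×10⁻⁵ = 52170 N.

P ≈ 52.2 kN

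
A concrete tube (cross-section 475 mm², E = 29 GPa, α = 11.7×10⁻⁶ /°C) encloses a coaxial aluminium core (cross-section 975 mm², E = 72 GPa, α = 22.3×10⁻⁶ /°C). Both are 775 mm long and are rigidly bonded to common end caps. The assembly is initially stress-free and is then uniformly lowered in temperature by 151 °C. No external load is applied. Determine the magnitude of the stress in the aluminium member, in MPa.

σ ≈ 18.9 MPa (tensile)

Both members must finish at the same length. With the larger α, the aluminium tends to over-contract; the plates restrain it, putting the aluminium in tension and the concrete in compression. With no external load the two internal forces are equal and opposite, magnitude P.
Compatibility of the two members (thermal + elastic change equal): (α₁ − α₂)ΔT = P·[1/(A₁E₁) + 1/(A₂E₂)].
|α₁ − α₂|·ΔT = 10.6×10⁻⁶ × 151 = 0.001601.
1/(A₁E₁) + 1/(A₂E₂) = 1/(475×29×10³) + 1/(975×72×10³) = 8.684×10⁻⁸ N⁻¹.
So P = 0.001601 / 8.684×10⁻⁸ = 18.43 kN.
σ_{aluminium} = P/A₂ = 18430/975 = 18.9 MPa, tensile.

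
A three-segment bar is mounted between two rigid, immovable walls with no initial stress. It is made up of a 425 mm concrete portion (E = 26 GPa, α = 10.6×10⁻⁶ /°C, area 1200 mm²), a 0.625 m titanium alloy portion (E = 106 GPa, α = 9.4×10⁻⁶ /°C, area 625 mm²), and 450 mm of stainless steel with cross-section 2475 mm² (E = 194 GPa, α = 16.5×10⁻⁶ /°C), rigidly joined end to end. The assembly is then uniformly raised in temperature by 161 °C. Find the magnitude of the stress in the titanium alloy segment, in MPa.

σ ≈ 191 MPa (compressive)

Free thermal expansion of the whole bar: Σ αᵢΔT Lᵢ = 10.6×10⁻⁶×161×425 + 9.4×10⁻⁶×161×625 + 16.5×10⁻⁶×161×450 = 2.867 mm.
Since the ends are fixed, an axial force P builds up, equal in every segment, with P · Σ Lᵢ/(AᵢEᵢ) = δ_free.
The series flexibility is Σ Lᵢ/(AᵢEᵢ) = 425/(1200×26×10³) + 625/(625×106×10³) + 450/(2475×194×10³) = 2.399×10⁻⁵ mm/N.
Hence P = δ_free / Σ(L/AE) = 2.867/2.399×10⁻⁵ = 119.5 kN (compressive).
σ_{titanium alloy} = P / A = 119500 / 625 = 191.2 MPa.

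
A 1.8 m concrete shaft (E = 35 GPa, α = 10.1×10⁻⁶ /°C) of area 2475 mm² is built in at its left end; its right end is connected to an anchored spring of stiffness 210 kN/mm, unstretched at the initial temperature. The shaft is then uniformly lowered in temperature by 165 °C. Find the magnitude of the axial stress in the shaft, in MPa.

σ ≈ 47.5 MPa (tensile)

The unrestrained thermal change is αΔT L = 10.1×10⁻⁶ × 165 × 1800 = 3 mm.
Let P be the tensile force in the spring. The shaft extends elastically by PL/(AE) and the spring stretches by P/k; together these equal δ_free.
So P = δ_free / [L/(AE) + 1/k] = 3 / [ 1800/(2475×35×10³) + 1/(210×10³) ].
P = 3 / 2.554×10⁻⁵ = 117400 N.
σ = P/A = 117400/2475 = 47.45 MPa.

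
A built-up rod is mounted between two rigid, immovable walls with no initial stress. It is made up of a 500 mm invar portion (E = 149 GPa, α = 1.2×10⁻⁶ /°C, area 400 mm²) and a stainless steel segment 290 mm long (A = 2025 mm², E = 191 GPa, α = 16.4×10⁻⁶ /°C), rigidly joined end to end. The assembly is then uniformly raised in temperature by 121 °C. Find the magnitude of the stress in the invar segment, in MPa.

Free thermal expansion of the whole bar: Σ αᵢΔT Lᵢ = 1.2×10⁻⁶×121×500 + 16.4×10⁻⁶×121×290 = 0.6481 mm.
The rigid supports impose zero overall length change; the single axial force P common to all segments must satisfy P Σ Lᵢ/(AᵢEᵢ) = δ_free.
Σ Lᵢ/(AᵢEᵢ) = 500/(400×149×10³) + 290/(2025×191×10³) = 9.139×10⁻⁶ mm/N.
P = 0.6481 / 9.139×10⁻⁶ = 70910 N = 70.91 kN, compressive.
σ_{invar} = P / A = 70910 / 400 = 177.3 MPa.

σ ≈ 177 MPa (compressive)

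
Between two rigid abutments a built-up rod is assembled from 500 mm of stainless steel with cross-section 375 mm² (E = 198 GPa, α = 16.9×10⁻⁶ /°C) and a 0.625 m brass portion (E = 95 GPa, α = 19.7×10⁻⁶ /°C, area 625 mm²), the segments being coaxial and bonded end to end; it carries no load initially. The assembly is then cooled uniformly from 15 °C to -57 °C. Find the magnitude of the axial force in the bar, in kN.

If the supports were absent, the total length change would be Σ αᵢΔT Lᵢ = 16.9×10⁻⁶×72×500 + 19.7×10⁻⁶×72×625 = 1.495 mm.
The walls prevent any net length change, so an axial force P (same in every segment) develops. Compatibility: P · Σ Lᵢ/(AᵢEᵢ) = δ_free.
Σ Lᵢ/(AᵢEᵢ) = 500/(375×198×10³) + 625/(625×95×10³) = 1.726×10⁻⁵ mm/N.
Hence P = δ_free / Σ(L/AE) = 1.495/1.726×10⁻⁵ = 86.61 kN (tensile).

P ≈ 86.6 kN (tensile)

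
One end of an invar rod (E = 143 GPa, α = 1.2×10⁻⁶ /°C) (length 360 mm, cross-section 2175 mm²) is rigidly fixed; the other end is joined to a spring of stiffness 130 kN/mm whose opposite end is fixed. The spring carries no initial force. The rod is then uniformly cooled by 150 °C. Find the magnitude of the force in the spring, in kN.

P ≈ 7.32 kN

Free thermal contraction: δ_free = αΔT L = 1.2×10⁻⁶ × 150 × 360 = 0.0648 mm.
With a force P in the spring, the elastic change of the rod is PL/(AE) and that of the spring is P/k; compatibility requires their sum to equal δ_free.
So P = δ_free / [L/(AE) + 1/k] = 0.0648 / [ 360/(2175×143×10³) + 1/(130×10³) ].
P = 0.0648 / 8.85×10⁻⁶ = 7322 N.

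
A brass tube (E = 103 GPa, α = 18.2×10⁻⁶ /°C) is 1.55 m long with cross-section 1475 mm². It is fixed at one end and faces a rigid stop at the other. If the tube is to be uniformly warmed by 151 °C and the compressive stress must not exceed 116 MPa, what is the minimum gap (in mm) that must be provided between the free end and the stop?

With no wall the tube would lengthen by αΔT L = 18.2×10⁻⁶ × 151 × 1550 = 4.26 mm.
A stress of 116 MPa corresponds to the wall pushing the tube back by σL/E = 116×1550/(103×10³) = 1.746 mm.
So the gap has to take up the difference, g_min = δ_free − σL/E = 4.26 − 1.746 = 2.514 mm.

g ≈ 2.51 mm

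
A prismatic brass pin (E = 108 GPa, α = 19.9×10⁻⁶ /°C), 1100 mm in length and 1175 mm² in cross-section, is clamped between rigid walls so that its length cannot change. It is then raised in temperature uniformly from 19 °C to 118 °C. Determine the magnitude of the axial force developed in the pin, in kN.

With zero net strain, σ = E·αΔT = 108 GPa × 19.9×10⁻⁶ × 99 = 212.8 MPa.
Axial force P = σA = 212.8 × 1175 = 250000 N = 250 kN, compressive.

P ≈ 250 kN (compressive)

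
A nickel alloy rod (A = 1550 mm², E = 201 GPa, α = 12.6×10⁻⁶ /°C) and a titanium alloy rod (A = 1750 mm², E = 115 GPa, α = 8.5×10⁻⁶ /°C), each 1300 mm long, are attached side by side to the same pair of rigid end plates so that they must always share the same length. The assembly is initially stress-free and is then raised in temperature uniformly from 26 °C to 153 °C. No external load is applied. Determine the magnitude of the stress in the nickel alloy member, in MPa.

Both members must finish at the same length. With the larger α, the nickel alloy tends to over-expand; the plates restrain it, putting the nickel alloy in compression and the titanium alloy in tension. With no external load the two internal forces are equal and opposite, magnitude P.
Compatibility of the two members (thermal + elastic change equal): (α₁ − α₂)ΔT = P·[1/(A₁E₁) + 1/(A₂E₂)].
|α₁ − α₂|·ΔT = 4.1×10⁻⁶ × 127 = 0.0005207.
1/(A₁E₁) + 1/(A₂E₂) = 1/(1550×201×10³) + 1/(1750×115×10³) = 8.179×10⁻⁹ N⁻¹.
So P = 0.0005207 / 8.179×10⁻⁹ = 63.67 kN.
σ_{nickel alloy} = P/A₁ = 63670/1550 = 41.07 MPa, compressive.

σ ≈ 41.1 MPa (compressive)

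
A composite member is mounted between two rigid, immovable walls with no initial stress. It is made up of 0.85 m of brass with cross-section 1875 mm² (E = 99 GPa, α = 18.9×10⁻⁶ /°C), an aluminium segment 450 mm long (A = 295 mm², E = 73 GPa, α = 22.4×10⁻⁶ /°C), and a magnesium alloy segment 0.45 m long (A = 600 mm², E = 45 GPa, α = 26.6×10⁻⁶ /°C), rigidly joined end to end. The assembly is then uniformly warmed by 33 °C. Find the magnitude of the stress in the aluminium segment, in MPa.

If the supports were absent, the total length change would be Σ αᵢΔT Lᵢ = 18.9×10⁻⁶×33×850 + 22.4×10⁻⁶×33×450 + 26.6×10⁻⁶×33×450 = 1.258 mm.
The walls prevent any net length change, so an axial force P (same in every segment) develops. Compatibility: P · Σ Lᵢ/(AᵢEᵢ) = δ_free.
Σ Lᵢ/(AᵢEᵢ) = 850/(1875×99×10³) + 450/(295×73×10³) + 450/(600×45×10³) = 4.214×10⁻⁵ mm/N.
So P = 1.258 / 4.214×10⁻⁵ = 29.85 kN, compressive.
σ_{aluminium} = P / A = 29850 / 295 = 101.2 MPa.

σ ≈ 101 MPa (compressive)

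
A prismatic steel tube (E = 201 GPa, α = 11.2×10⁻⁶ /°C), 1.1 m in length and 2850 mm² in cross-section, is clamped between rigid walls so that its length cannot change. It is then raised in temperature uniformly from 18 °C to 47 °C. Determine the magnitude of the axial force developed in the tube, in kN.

P ≈ 186 kN (compressive)

With zero net strain, σ = E·αΔT = 201 GPa × 11.2×10⁻⁶ × 29 = 65.28 MPa.
Axial force P = σA = 65.28 × 2850 = 186100 N = 186.1 kN, compressive.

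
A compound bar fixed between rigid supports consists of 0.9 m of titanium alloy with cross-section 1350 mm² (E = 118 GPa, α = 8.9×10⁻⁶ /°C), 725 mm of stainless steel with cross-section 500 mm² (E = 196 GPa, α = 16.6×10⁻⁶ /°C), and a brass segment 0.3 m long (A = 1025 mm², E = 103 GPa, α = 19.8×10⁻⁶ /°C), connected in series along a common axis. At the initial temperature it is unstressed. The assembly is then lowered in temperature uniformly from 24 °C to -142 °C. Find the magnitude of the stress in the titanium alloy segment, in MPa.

With the walls removed the bar would change length by δ_free = Σ αᵢΔT Lᵢ = 8.9×10⁻⁶×166×900 + 16.6×10⁻⁶×166×725 + 19.8×10⁻⁶×166×300 = 4.314 mm.
The rigid supports impose zero overall length change; the single axial force P common to all segments must satisfy P Σ Lᵢ/(AᵢEᵢ) = δ_free.
Σ Lᵢ/(AᵢEᵢ) = 900/(1350×118×10³) + 725/(500×196×10³) + 300/(1025×103×10³) = 1.589×10⁻⁵ mm/N.
P = 4.314 / 1.589×10⁻⁵ = 271500 N = 271.5 kN, tensile.
σ_{titanium alloy} = P / A = 271500 / 1350 = 201.1 MPa.

σ ≈ 201 MPa (tensile)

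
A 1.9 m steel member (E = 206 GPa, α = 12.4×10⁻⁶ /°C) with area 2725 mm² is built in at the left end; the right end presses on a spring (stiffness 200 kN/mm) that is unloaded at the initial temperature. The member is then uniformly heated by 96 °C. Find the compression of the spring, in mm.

Free thermal expansion: δ_free = αΔT L = 12.4×10⁻⁶ × 96 × 1900 = 2.262 mm.
With a force P in the spring, the elastic change of the member is PL/(AE) and that of the spring is P/k; compatibility requires their sum to equal δ_free.
So P = δ_free / [L/(AE) + 1/k] = 2.262 / [ 1900/(2725×206×10³) + 1/(200×10³) ].
P = 2.262 / 8.385×10⁻⁶ = 269700 N.
Spring compression = P/k = 269700/(200×10³) = 1.349 mm.

δ ≈ 1.35 mm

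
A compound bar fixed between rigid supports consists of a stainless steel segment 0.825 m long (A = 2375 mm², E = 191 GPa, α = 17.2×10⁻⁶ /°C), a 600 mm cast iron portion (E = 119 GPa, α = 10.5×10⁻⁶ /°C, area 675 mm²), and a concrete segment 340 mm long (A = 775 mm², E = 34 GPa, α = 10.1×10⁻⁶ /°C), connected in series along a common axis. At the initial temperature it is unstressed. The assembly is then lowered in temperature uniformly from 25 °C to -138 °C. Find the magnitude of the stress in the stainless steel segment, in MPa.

σ ≈ 74 MPa (tensile)

With the walls removed the bar would change length by δ_free = Σ αᵢΔT Lᵢ = 17.2×10⁻⁶×163×825 + 10.5×10⁻⁶×163×600 + 10.1×10⁻⁶×163×340 = 3.9 mm.
The rigid supports impose zero overall length change; the single axial force P common to all segments must satisfy P Σ Lᵢ/(AᵢEᵢ) = δ_free.
Σ Lᵢ/(AᵢEᵢ) = 825/(2375×191×10³) + 600/(675×119×10³) + 340/(775×34×10³) = 2.219×10⁻⁵ mm/N.
P = 3.9 / 2.219×10⁻⁵ = 175700 N = 175.7 kN, tensile.
σ_{stainless steel} = P / A = 175700 / 2375 = 73.99 MPa.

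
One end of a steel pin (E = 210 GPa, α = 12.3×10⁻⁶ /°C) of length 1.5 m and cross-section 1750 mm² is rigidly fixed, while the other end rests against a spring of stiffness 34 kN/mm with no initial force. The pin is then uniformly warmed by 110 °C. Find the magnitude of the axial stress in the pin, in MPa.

Free thermal expansion: δ_free = αΔT L = 12.3×10⁻⁶ × 110 × 1500 = 2.03 mm.
With a force P in the spring, the elastic change of the pin is PL/(AE) and that of the spring is P/k; compatibility requires their sum to equal δ_free.
P [ L/(AE) + 1/k ] = δ_free → P [ 1500/(1750×210×10³) + 1/(34×10³) ] = 2.03.
P = 2.03 / 3.349×10⁻⁵ = 60590 N.
σ = P/A = 60590/1750 = 34.63 MPa.

σ ≈ 34.6 MPa (compressive)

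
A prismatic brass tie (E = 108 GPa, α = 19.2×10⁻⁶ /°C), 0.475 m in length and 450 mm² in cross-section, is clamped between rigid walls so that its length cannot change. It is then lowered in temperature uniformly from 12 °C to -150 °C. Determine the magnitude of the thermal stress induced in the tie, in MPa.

σ ≈ 336 MPa (tensile)

Because both ends are immovable the net strain is zero, and the suppressed thermal strain is αΔT = 19.2×10⁻⁶ × 162 = 3110.4×10⁻⁶.
σ = EαΔT = 108×10³ × 19.2×10⁻⁶ × 162 = 335.9 MPa (tensile; the tie is trying to contract).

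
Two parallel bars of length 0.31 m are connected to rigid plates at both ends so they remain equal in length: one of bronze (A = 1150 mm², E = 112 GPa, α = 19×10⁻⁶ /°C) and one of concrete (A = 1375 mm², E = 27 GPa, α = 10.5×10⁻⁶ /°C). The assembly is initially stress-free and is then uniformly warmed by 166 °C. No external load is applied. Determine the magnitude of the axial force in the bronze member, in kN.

The bronze has the larger α, so on heating it would change length more than the concrete if both were free. The rigid plates force a common final length, so the bronze is put into compression and the concrete into tension, with equal and opposite forces P (no external load).
Compatibility of the two members (thermal + elastic change equal): (α₁ − α₂)ΔT = P·[1/(A₁E₁) + 1/(A₂E₂)].
|α₁ − α₂|·ΔT = 8.5×10⁻⁶ × 166 = 0.001411.
1/(A₁E₁) + 1/(A₂E₂) = 1/(1150×112×10³) + 1/(1375×27×10³) = 3.47×10⁻⁸ N⁻¹.
So P = 0.001411 / 3.47×10⁻⁸ = 40.66 kN.

P ≈ 40.7 kN (compressive in the bronze)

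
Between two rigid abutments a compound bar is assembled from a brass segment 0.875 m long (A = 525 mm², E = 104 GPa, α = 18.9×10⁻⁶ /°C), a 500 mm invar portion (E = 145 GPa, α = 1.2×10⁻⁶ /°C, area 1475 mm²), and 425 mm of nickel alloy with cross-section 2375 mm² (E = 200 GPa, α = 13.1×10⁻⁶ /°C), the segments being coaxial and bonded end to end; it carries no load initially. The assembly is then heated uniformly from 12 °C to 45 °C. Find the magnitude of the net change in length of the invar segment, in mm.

|ΔL| ≈ 0.0712 mm

Free thermal expansion of the whole bar: Σ αᵢΔT Lᵢ = 18.9×10⁻⁶×33×875 + 1.2×10⁻⁶×33×500 + 13.1×10⁻⁶×33×425 = 0.7493 mm.
The rigid supports impose zero overall length change; the single axial force P common to all segments must satisfy P Σ Lᵢ/(AᵢEᵢ) = δ_free.
Σ Lᵢ/(AᵢEᵢ) = 875/(525×104×10³) + 500/(1475×145×10³) + 425/(2375×200×10³) = 1.926×10⁻⁵ mm/N.
P = 0.7493 / 1.926×10⁻⁵ = 38910 N = 38.91 kN, compressive.
For the invar segment, free thermal change = 1.2×10⁻⁶×33×500 = 0.0198 mm and elastic change from P = 38910×500/(1475×145×10³) = 0.09096 mm; these oppose, so the net change is 0.0712 mm (segment shortens).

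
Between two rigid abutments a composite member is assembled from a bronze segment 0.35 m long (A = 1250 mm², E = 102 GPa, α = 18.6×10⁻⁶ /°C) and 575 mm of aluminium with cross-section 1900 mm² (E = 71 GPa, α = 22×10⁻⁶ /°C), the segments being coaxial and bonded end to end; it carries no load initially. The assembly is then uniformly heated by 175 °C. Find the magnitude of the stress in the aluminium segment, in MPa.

σ ≈ 252 MPa (compressive)

If the supports were absent, the total length change would be Σ αᵢΔT Lᵢ = 18.6×10⁻⁶×175×350 + 22×10⁻⁶×175×575 = 3.353 mm.
The walls prevent any net length change, so an axial force P (same in every segment) develops. Compatibility: P · Σ Lᵢ/(AᵢEᵢ) = δ_free.
Σ Lᵢ/(AᵢEᵢ) = 350/(1250×102×10³) + 575/(1900×71×10³) = 7.008×10⁻⁶ mm/N.
P = 3.353 / 7.008×10⁻⁶ = 478500 N = 478.5 kN, compressive.
σ_{aluminium} = P / A = 478500 / 1900 = 251.8 MPa.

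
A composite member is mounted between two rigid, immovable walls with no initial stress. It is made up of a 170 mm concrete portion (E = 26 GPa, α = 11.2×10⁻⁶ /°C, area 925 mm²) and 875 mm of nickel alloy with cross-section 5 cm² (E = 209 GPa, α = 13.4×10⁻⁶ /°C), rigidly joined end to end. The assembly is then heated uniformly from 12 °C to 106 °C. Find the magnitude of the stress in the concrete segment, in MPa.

σ ≈ 89.7 MPa (compressive)

Free thermal expansion of the whole bar: Σ αᵢΔT Lᵢ = 11.2×10⁻⁶×94×170 + 13.4×10⁻⁶×94×875 = 1.281 mm.
The walls prevent any net length change, so an axial force P (same in every segment) develops. Compatibility: P · Σ Lᵢ/(AᵢEᵢ) = δ_free.
The series flexibility is Σ Lᵢ/(AᵢEᵢ) = 170/(925×26×10³) + 875/(500×209×10³) = 1.544×10⁻⁵ mm/N.
So P = 1.281 / 1.544×10⁻⁵ = 82.96 kN, compressive.
σ_{concrete} = P / A = 82960 / 925 = 89.69 MPa.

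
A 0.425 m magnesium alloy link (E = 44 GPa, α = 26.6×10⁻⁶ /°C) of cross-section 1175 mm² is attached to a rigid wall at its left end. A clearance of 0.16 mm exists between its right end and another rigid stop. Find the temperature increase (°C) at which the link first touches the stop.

Contact occurs when the free expansion equals the gap: αΔT L = 0.16 mm.
ΔT = 0.16 / (26.6×10⁻⁶ × 425) = 14.15 °C.

ΔT ≈ 14.2 °C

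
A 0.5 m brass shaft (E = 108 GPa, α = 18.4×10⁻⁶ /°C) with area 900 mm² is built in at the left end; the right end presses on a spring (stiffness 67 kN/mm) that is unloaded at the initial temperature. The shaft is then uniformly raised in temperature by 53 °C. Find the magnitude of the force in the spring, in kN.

The unrestrained thermal change is αΔT L = 18.4×10⁻⁶ × 53 × 500 = 0.4876 mm.
With a force P in the spring, the elastic change of the shaft is PL/(AE) and that of the spring is P/k; compatibility requires their sum to equal δ_free.
So P = δ_free / [L/(AE) + 1/k] = 0.4876 / [ 500/(900×108×10³) + 1/(67×10³) ].
P = 0.4876 / 2.007×10⁻⁵ = 24300 N.

P ≈ 24.3 kN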